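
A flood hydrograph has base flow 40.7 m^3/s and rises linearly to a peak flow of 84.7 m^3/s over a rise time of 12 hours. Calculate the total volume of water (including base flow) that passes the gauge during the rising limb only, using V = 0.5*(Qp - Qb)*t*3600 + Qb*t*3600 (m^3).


V = 0.5*(84.7 - 40.7)*12*3600 + 40.7*12*3600 = 2.7086e+06 m^3


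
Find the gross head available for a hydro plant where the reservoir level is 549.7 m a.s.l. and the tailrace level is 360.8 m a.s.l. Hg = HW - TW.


Hg = 549.7 - 360.8 = 188.9000 m


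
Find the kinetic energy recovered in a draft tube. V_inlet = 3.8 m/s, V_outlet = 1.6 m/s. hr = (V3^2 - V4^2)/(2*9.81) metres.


hr = (3.8^2 - 1.6^2) / (2*9.81) = 0.6055 m


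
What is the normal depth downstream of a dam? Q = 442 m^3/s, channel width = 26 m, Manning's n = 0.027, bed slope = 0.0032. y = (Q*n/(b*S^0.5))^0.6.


y = (442 * 0.027 / (26 * 0.0032^0.5))^0.6 = 3.5119 m


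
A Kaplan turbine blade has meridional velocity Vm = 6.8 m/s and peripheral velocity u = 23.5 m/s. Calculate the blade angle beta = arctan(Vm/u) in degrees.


beta = arctan(6.8 / 23.5) = 16.1384 degrees


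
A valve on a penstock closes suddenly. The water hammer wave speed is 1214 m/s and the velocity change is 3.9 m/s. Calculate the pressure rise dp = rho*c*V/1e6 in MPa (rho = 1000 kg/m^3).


dp = 1000 * 1214 * 3.9 / 1e6 = 4.7346 MPa


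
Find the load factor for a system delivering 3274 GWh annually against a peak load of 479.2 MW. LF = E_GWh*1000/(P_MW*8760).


LF = 3274 * 1000 / (479.2 * 8760) = 0.7799


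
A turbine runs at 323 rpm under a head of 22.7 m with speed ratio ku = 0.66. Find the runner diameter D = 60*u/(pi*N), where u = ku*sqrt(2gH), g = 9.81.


u = 0.66 * sqrt(2*9.81*22.7) = 13.9286 m/s
D = 60 * 13.9286 / (pi * 323) = 0.8236 m


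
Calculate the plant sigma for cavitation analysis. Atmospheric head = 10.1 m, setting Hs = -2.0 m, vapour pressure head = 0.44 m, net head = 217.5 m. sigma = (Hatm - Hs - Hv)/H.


sigma = (10.1 - (-2.0) - 0.44) / 217.5 = 0.0536


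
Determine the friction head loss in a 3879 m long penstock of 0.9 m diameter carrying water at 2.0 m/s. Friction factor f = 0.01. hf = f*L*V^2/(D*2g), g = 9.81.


hf = 0.01 * 3879 * 2.0^2 / (0.9 * 2 * 9.81) = 8.7870 m


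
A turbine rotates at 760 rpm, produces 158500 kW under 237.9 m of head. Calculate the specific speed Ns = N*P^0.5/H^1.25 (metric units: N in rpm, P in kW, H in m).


Ns = 760 * 158500^0.5 / 237.9^1.25 = 323.8435


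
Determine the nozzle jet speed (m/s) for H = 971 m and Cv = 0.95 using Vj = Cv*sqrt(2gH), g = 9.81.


Vj = 0.95 * sqrt(2*9.81*971) = 131.1242 m/s


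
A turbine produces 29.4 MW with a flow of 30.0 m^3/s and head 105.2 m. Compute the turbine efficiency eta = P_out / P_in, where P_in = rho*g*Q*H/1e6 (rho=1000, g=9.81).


P_in = 1000 * 9.81 * 30.0 * 105.2 / 1e6 = 30.9604 MW
eta = 29.4 / 30.9604 = 0.9496


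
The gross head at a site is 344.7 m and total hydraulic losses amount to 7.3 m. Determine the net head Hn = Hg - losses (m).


Hn = 344.7 - 7.3 = 337.4000 m


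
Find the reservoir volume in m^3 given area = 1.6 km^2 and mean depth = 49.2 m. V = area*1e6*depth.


V = 1.6 * 1e6 * 49.2 = 7.8720e+07 m^3


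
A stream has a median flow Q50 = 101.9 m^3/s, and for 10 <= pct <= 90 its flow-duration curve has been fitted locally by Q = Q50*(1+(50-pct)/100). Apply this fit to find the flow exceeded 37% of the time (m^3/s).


Q = 101.9 * (1 + (50 - 37)/100) = 115.1470 m^3/s


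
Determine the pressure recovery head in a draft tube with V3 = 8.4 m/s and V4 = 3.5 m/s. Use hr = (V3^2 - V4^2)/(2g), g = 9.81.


hr = (8.4^2 - 3.5^2) / (2*9.81) = 2.9720 m


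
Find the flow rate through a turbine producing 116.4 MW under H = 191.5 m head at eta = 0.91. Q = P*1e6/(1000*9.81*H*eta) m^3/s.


Q = 116.4 * 1e6 / (1000 * 9.81 * 191.5 * 0.91) = 68.0885 m^3/s


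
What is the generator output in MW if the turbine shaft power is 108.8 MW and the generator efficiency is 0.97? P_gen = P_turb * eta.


P_gen = 108.8 * 0.97 = 105.5360 MW


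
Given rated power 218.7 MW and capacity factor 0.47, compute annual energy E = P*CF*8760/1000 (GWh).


E = 218.7 * 0.47 * 8760 / 1000 = 900.4316 GWh


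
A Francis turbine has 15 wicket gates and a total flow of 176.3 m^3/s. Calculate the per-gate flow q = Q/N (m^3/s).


q = 176.3 / 15 = 11.7533 m^3/s


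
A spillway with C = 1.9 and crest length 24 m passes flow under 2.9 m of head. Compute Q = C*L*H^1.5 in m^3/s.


Q = 1.9 * 24 * 2.9^1.5 = 225.1966 m^3/s


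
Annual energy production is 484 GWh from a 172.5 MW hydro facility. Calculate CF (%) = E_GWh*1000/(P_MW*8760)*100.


CF = 484 * 1000 / (172.5 * 8760) * 100 = 32.0296 %


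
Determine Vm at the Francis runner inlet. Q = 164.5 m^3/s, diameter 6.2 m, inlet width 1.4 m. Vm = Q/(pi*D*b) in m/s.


Vm = 164.5 / (pi * 6.2 * 1.4) = 6.0325 m/s


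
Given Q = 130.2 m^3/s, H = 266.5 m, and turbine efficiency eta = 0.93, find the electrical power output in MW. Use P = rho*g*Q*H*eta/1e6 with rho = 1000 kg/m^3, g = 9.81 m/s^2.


P = 1000 * 9.81 * 130.2 * 266.5 * 0.93 / 1e6 = 316.5630 MW


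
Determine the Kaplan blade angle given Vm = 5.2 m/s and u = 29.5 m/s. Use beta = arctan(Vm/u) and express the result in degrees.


beta = arctan(5.2 / 29.5) = 9.9969 degrees


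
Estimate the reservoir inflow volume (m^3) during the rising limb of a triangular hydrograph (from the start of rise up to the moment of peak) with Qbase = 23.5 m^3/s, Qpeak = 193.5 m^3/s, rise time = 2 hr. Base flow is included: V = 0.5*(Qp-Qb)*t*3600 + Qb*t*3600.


V = 0.5*(193.5 - 23.5)*2*3600 + 23.5*2*3600 = 781200.0000 m^3


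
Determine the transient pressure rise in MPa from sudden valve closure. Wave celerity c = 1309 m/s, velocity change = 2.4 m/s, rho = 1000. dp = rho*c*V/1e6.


dp = 1000 * 1309 * 2.4 / 1e6 = 3.1416 MPa


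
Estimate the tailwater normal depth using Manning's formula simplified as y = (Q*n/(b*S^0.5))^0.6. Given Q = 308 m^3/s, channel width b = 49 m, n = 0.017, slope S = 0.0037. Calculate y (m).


y = (308 * 0.017 / (49 * 0.0037^0.5))^0.6 = 1.4022 m


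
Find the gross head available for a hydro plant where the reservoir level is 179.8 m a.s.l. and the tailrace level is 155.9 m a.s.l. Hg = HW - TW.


Hg = 179.8 - 155.9 = 23.9000 m


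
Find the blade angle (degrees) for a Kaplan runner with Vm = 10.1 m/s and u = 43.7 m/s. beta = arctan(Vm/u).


beta = arctan(10.1 / 43.7) = 13.0138 degrees


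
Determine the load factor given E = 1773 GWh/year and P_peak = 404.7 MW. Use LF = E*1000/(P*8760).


LF = 1773 * 1000 / (404.7 * 8760) = 0.5001


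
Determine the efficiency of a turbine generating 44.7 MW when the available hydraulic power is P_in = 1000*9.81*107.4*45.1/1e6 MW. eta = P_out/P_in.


P_in = 1000 * 9.81 * 107.4 * 45.1 / 1e6 = 47.5171 MW
eta = 44.7 / 47.5171 = 0.9407


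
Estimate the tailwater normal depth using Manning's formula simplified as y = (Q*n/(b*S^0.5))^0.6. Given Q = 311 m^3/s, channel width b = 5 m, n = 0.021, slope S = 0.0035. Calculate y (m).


y = (311 * 0.021 / (5 * 0.0035^0.5))^0.6 = 6.4030 m


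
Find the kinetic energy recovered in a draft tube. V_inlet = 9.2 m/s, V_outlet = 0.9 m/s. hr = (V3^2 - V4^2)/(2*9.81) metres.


hr = (9.2^2 - 0.9^2) / (2*9.81) = 4.2727 m


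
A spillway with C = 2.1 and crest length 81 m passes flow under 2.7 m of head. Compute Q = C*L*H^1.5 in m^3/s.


Q = 2.1 * 81 * 2.7^1.5 = 754.6576 m^3/s


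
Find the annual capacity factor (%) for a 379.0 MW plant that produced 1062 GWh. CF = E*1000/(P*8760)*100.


CF = 1062 * 1000 / (379.0 * 8760) * 100 = 31.9876 %


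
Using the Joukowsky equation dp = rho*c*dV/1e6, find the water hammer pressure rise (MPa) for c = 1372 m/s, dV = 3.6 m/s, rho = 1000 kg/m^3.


dp = 1000 * 1372 * 3.6 / 1e6 = 4.9392 MPa


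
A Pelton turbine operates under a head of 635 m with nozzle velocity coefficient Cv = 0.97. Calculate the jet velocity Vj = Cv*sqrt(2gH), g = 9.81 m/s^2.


Vj = 0.97 * sqrt(2*9.81*635) = 108.2700 m/s


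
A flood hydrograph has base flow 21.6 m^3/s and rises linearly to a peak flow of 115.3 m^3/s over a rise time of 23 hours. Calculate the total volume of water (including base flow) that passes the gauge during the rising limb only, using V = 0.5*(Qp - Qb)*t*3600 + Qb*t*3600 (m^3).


V = 0.5*(115.3 - 21.6)*23*3600 + 21.6*23*3600 = 5.6677e+06 m^3


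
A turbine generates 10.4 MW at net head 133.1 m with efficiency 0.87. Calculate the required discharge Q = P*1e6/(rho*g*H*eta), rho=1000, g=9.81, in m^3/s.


Q = 10.4 * 1e6 / (1000 * 9.81 * 133.1 * 0.87) = 9.1552 m^3/s


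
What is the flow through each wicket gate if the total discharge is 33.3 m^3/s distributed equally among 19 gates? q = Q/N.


q = 33.3 / 19 = 1.7526 m^3/s


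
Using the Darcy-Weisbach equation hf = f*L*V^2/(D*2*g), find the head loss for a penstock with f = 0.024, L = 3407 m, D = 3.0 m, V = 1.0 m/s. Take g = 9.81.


hf = 0.024 * 3407 * 1.0^2 / (3.0 * 2 * 9.81) = 1.3892 m


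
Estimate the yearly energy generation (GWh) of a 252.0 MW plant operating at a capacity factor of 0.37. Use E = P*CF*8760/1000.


E = 252.0 * 0.37 * 8760 / 1000 = 816.7824 GWh


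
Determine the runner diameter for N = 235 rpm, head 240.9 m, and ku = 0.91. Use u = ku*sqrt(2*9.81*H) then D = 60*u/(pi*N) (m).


u = 0.91 * sqrt(2*9.81*240.9) = 62.5618 m/s
D = 60 * 62.5618 / (pi * 235) = 5.0844 m


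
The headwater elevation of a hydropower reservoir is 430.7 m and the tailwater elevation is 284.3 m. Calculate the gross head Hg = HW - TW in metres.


Hg = 430.7 - 284.3 = 146.4000 m


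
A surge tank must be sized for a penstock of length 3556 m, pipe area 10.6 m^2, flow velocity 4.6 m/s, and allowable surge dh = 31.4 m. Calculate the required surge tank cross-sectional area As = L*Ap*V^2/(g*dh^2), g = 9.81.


As = 3556 * 10.6 * 4.6^2 / (9.81 * 31.4^2) = 82.4622 m^2


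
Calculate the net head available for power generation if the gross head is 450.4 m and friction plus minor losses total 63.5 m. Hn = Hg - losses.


Hn = 450.4 - 63.5 = 386.9000 m


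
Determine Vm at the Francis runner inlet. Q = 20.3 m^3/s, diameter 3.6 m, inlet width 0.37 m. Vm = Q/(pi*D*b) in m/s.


Vm = 20.3 / (pi * 3.6 * 0.37) = 4.8511 m/s


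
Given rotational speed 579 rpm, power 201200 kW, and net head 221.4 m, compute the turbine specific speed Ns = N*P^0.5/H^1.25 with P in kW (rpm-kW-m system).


Ns = 579 * 201200^0.5 / 221.4^1.25 = 304.1029


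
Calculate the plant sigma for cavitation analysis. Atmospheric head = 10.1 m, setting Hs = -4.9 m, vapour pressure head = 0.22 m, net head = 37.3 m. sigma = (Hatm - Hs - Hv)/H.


sigma = (10.1 - (-4.9) - 0.22) / 37.3 = 0.3962


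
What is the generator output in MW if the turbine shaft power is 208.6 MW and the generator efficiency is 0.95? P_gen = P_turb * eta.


P_gen = 208.6 * 0.95 = 198.1700 MW


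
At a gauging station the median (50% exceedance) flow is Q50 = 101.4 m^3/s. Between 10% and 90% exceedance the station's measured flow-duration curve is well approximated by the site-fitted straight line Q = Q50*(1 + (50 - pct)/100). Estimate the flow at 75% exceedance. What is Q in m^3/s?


Q = 101.4 * (1 + (50 - 75)/100) = 76.0500 m^3/s


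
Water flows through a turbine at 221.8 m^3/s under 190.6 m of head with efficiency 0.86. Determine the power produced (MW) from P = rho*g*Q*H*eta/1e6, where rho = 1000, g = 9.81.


P = 1000 * 9.81 * 221.8 * 190.6 * 0.86 / 1e6 = 356.6579 MW


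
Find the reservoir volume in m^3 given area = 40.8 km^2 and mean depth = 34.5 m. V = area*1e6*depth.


V = 40.8 * 1e6 * 34.5 = 1.4076e+09 m^3


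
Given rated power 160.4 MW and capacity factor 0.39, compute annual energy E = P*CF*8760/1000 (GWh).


E = 160.4 * 0.39 * 8760 / 1000 = 547.9906 GWh


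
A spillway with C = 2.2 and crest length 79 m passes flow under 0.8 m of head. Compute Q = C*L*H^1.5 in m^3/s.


Q = 2.2 * 79 * 0.8^1.5 = 124.3612 m^3/s


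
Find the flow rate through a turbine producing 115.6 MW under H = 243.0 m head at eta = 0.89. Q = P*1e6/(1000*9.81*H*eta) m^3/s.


Q = 115.6 * 1e6 / (1000 * 9.81 * 243.0 * 0.89) = 54.4870 m^3/s


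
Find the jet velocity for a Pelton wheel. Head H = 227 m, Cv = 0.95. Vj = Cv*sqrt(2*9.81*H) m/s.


Vj = 0.95 * sqrt(2*9.81*227) = 63.3995 m/s


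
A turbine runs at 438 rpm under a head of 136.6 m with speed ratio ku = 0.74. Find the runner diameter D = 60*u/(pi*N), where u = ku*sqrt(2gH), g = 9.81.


u = 0.74 * sqrt(2*9.81*136.6) = 38.3095 m/s
D = 60 * 38.3095 / (pi * 438) = 1.6705 m


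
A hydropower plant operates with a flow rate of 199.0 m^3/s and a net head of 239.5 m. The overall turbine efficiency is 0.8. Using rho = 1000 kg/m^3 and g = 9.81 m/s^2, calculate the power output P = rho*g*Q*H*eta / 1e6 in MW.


P = 1000 * 9.81 * 199.0 * 239.5 * 0.8 / 1e6 = 374.0396 MW


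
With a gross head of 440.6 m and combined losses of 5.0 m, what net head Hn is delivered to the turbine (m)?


Hn = 440.6 - 5.0 = 435.6000 m


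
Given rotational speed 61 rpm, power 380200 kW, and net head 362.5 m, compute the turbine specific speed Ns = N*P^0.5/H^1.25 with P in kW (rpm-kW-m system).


Ns = 61 * 380200^0.5 / 362.5^1.25 = 23.7794


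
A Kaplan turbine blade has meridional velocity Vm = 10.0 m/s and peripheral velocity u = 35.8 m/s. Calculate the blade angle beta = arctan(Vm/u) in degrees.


beta = arctan(10.0 / 35.8) = 15.6066 degrees


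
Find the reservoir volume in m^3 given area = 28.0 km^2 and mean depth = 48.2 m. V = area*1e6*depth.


V = 28.0 * 1e6 * 48.2 = 1.3496e+09 m^3


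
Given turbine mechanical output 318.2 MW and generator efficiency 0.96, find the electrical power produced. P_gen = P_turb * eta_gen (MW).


P_gen = 318.2 * 0.96 = 305.4720 MW


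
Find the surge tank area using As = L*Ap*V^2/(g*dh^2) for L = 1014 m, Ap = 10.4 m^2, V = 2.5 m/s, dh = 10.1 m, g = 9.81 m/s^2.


As = 1014 * 10.4 * 2.5^2 / (9.81 * 10.1^2) = 65.8627 m^2


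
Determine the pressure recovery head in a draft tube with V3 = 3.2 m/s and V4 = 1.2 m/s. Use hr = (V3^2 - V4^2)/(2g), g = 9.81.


hr = (3.2^2 - 1.2^2) / (2*9.81) = 0.4485 m


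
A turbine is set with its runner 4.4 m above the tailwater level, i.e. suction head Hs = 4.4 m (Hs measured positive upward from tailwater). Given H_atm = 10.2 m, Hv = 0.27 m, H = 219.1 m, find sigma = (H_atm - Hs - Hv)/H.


sigma = (10.2 - 4.4 - 0.27) / 219.1 = 0.0252


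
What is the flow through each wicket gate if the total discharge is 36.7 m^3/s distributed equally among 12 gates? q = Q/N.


q = 36.7 / 12 = 3.0583 m^3/s


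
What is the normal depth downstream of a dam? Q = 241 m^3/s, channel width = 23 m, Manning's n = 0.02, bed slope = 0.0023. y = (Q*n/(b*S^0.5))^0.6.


y = (241 * 0.02 / (23 * 0.0023^0.5))^0.6 = 2.4226 m


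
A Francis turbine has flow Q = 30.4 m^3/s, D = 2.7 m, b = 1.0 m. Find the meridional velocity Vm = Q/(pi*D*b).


Vm = 30.4 / (pi * 2.7 * 1.0) = 3.5839 m/s


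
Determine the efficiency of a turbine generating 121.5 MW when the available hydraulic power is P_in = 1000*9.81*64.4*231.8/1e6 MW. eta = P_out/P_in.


P_in = 1000 * 9.81 * 64.4 * 231.8 / 1e6 = 146.4429 MW
eta = 121.5 / 146.4429 = 0.8297


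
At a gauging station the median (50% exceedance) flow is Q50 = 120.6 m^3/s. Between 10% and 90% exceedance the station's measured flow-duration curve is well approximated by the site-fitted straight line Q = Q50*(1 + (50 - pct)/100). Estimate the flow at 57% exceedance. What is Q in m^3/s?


Q = 120.6 * (1 + (50 - 57)/100) = 112.1580 m^3/s


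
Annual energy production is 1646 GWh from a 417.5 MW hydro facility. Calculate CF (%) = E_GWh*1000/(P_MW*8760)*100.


CF = 1646 * 1000 / (417.5 * 8760) * 100 = 45.0059 %


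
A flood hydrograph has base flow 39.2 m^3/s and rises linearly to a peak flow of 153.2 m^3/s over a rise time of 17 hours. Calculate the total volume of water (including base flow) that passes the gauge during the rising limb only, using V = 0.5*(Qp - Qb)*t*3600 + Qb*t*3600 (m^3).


V = 0.5*(153.2 - 39.2)*17*3600 + 39.2*17*3600 = 5.8874e+06 m^3


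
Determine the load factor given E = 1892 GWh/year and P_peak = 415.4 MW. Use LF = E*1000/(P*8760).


LF = 1892 * 1000 / (415.4 * 8760) = 0.5199


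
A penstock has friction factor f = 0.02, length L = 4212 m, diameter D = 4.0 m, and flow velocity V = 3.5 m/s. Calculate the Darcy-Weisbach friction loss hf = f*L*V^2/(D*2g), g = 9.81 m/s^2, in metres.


hf = 0.02 * 4212 * 3.5^2 / (4.0 * 2 * 9.81) = 13.1491 m


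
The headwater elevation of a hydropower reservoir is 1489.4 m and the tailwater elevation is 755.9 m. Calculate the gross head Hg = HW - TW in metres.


Hg = 1489.4 - 755.9 = 733.5000 m


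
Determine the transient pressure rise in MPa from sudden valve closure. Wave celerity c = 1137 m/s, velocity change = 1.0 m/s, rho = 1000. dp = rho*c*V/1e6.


dp = 1000 * 1137 * 1.0 / 1e6 = 1.1370 MPa


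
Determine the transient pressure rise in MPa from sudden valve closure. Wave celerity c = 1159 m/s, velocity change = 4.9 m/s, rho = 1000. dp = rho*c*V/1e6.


dp = 1000 * 1159 * 4.9 / 1e6 = 5.6791 MPa


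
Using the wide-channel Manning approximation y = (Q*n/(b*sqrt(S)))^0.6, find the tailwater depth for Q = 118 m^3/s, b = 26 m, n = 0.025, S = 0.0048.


y = (118 * 0.025 / (26 * 0.0048^0.5))^0.6 = 1.3444 m


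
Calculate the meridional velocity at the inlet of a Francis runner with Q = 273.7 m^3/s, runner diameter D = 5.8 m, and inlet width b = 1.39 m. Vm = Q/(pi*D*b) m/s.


Vm = 273.7 / (pi * 5.8 * 1.39) = 10.8064 m/s


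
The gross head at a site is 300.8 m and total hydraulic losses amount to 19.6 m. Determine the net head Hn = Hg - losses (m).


Hn = 300.8 - 19.6 = 281.2000 m


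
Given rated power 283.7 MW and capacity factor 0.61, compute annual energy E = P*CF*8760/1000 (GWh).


E = 283.7 * 0.61 * 8760 / 1000 = 1515.9793 GWh


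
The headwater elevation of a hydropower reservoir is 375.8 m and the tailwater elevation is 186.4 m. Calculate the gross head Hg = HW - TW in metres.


Hg = 375.8 - 186.4 = 189.4000 m


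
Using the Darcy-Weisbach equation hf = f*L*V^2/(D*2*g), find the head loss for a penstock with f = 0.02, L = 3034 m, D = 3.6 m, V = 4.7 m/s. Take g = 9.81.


hf = 0.02 * 3034 * 4.7^2 / (3.6 * 2 * 9.81) = 18.9775 m


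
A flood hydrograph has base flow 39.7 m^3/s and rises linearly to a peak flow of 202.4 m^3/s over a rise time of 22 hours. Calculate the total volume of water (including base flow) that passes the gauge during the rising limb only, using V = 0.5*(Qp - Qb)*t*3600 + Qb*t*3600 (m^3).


V = 0.5*(202.4 - 39.7)*22*3600 + 39.7*22*3600 = 9.5872e+06 m^3


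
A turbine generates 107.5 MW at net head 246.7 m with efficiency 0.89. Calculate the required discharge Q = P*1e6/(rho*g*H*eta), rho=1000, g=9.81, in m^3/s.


Q = 107.5 * 1e6 / (1000 * 9.81 * 246.7 * 0.89) = 49.9092 m^3/s


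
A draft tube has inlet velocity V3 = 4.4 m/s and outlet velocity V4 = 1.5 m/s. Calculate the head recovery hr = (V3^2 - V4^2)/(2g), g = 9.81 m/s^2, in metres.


hr = (4.4^2 - 1.5^2) / (2*9.81) = 0.8721 m


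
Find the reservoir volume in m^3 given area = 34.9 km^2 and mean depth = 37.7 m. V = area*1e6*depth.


V = 34.9 * 1e6 * 37.7 = 1.3157e+09 m^3


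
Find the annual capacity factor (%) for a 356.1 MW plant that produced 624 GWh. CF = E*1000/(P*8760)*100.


CF = 624 * 1000 / (356.1 * 8760) * 100 = 20.0036 %


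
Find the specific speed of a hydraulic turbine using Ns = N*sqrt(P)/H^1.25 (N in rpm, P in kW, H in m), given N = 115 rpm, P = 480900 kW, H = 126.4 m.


Ns = 115 * 480900^0.5 / 126.4^1.25 = 188.1661


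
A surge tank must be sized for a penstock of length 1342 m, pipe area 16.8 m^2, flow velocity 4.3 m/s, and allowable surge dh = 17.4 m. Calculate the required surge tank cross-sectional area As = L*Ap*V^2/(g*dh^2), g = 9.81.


As = 1342 * 16.8 * 4.3^2 / (9.81 * 17.4^2) = 140.3561 m^2


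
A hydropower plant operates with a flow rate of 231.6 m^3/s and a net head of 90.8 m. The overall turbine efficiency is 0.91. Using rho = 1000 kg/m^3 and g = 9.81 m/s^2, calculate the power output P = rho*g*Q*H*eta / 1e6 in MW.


P = 1000 * 9.81 * 231.6 * 90.8 * 0.91 / 1e6 = 187.7305 MW


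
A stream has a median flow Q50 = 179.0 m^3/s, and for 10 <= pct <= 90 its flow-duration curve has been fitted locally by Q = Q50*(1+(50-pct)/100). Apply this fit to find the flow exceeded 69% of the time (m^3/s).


Q = 179.0 * (1 + (50 - 69)/100) = 144.9900 m^3/s


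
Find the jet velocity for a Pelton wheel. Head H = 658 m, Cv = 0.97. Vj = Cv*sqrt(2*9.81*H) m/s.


Vj = 0.97 * sqrt(2*9.81*658) = 110.2133 m/s


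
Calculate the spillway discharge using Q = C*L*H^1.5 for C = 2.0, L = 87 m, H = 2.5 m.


Q = 2.0 * 87 * 2.5^1.5 = 687.7954 m^3/s


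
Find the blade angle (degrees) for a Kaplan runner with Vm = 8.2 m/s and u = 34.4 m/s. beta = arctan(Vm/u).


beta = arctan(8.2 / 34.4) = 13.4075 degrees


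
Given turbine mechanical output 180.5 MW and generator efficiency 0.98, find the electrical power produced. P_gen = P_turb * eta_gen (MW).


P_gen = 180.5 * 0.98 = 176.8900 MW


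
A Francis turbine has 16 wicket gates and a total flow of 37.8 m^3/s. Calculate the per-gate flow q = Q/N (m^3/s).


q = 37.8 / 16 = 2.3625 m^3/s


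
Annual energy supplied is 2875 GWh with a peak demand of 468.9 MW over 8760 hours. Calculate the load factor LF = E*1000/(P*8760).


LF = 2875 * 1000 / (468.9 * 8760) = 0.6999


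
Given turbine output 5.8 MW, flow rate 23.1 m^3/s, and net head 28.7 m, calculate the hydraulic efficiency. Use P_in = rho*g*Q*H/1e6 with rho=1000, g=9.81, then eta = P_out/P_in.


P_in = 1000 * 9.81 * 23.1 * 28.7 / 1e6 = 6.5037 MW
eta = 5.8 / 6.5037 = 0.8918


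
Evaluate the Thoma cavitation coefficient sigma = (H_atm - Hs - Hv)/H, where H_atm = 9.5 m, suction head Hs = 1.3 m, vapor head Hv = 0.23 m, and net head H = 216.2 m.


sigma = (9.5 - 1.3 - 0.23) / 216.2 = 0.0369


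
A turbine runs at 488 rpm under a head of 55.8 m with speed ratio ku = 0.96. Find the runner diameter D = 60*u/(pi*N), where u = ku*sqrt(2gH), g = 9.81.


u = 0.96 * sqrt(2*9.81*55.8) = 31.7642 m/s
D = 60 * 31.7642 / (pi * 488) = 1.2431 m


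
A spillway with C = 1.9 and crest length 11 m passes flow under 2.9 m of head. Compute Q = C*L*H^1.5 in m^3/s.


Q = 1.9 * 11 * 2.9^1.5 = 103.2151 m^3/s


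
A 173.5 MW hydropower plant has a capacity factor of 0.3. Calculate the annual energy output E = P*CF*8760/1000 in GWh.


E = 173.5 * 0.3 * 8760 / 1000 = 455.9580 GWh


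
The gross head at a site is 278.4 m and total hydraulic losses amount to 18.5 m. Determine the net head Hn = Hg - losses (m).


Hn = 278.4 - 18.5 = 259.9000 m


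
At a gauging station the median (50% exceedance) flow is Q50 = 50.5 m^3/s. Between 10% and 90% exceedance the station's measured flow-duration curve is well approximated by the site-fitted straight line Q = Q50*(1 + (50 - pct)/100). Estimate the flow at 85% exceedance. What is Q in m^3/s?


Q = 50.5 * (1 + (50 - 85)/100) = 32.8250 m^3/s


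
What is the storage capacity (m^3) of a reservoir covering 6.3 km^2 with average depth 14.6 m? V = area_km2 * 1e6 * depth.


V = 6.3 * 1e6 * 14.6 = 9.1980e+07 m^3


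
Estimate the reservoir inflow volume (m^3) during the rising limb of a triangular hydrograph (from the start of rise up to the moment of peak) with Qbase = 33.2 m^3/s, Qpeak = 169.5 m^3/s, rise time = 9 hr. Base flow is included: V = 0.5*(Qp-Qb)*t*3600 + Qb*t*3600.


V = 0.5*(169.5 - 33.2)*9*3600 + 33.2*9*3600 = 3.2837e+06 m^3


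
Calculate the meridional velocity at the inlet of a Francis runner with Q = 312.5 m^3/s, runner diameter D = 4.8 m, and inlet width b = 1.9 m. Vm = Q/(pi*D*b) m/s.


Vm = 312.5 / (pi * 4.8 * 1.9) = 10.9070 m/s


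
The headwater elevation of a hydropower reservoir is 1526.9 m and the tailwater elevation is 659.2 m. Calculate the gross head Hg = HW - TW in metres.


Hg = 1526.9 - 659.2 = 867.7000 m


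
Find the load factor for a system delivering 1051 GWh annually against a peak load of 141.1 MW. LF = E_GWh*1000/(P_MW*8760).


LF = 1051 * 1000 / (141.1 * 8760) = 0.8503


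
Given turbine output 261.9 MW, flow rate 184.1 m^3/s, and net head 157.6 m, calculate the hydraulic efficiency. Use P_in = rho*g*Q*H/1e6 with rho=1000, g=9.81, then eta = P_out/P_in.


P_in = 1000 * 9.81 * 184.1 * 157.6 / 1e6 = 284.6289 MW
eta = 261.9 / 284.6289 = 0.9201


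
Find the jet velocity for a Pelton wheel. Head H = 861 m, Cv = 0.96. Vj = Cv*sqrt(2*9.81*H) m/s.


Vj = 0.96 * sqrt(2*9.81*861) = 124.7735 m/s


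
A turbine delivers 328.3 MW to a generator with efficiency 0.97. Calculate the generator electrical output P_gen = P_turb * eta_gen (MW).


P_gen = 328.3 * 0.97 = 318.4510 MW


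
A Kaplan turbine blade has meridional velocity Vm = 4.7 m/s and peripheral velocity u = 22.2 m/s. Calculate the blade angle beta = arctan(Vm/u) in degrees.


beta = arctan(4.7 / 22.2) = 11.9537 degrees


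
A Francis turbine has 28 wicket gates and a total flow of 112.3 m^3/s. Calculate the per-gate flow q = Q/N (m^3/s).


q = 112.3 / 28 = 4.0107 m^3/s


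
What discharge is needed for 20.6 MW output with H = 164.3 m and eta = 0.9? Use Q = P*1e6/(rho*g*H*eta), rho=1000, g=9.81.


Q = 20.6 * 1e6 / (1000 * 9.81 * 164.3 * 0.9) = 14.2010 m^3/s


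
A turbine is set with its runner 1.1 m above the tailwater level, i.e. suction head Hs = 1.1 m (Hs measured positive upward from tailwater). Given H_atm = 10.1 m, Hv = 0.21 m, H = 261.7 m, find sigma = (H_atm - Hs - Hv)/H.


sigma = (10.1 - 1.1 - 0.21) / 261.7 = 0.0336


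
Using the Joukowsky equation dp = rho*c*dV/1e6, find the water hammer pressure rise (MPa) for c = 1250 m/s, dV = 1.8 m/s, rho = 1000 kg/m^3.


dp = 1000 * 1250 * 1.8 / 1e6 = 2.2500 MPa


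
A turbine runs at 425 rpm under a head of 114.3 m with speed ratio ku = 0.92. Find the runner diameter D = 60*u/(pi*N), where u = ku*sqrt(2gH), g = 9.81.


u = 0.92 * sqrt(2*9.81*114.3) = 43.5673 m/s
D = 60 * 43.5673 / (pi * 425) = 1.9578 m


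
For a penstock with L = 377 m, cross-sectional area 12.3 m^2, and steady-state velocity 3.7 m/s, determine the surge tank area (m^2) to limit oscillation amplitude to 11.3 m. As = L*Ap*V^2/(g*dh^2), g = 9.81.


As = 377 * 12.3 * 3.7^2 / (9.81 * 11.3^2) = 50.6785 m^2


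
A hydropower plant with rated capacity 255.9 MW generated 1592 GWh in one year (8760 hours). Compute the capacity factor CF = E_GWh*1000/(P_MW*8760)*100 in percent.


CF = 1592 * 1000 / (255.9 * 8760) * 100 = 71.0180 %


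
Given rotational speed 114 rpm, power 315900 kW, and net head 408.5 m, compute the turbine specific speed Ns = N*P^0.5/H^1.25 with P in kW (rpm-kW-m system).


Ns = 114 * 315900^0.5 / 408.5^1.25 = 34.8891


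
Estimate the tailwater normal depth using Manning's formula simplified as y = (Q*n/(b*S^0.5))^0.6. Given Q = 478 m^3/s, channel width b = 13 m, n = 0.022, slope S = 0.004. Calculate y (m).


y = (478 * 0.022 / (13 * 0.004^0.5))^0.6 = 4.6145 m


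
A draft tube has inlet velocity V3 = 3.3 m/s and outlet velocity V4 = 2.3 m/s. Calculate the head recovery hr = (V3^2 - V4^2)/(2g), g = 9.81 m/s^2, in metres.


hr = (3.3^2 - 2.3^2) / (2*9.81) = 0.2854 m


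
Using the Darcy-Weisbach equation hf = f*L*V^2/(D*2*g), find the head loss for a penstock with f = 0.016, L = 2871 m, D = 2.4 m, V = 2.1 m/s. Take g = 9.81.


hf = 0.016 * 2871 * 2.1^2 / (2.4 * 2 * 9.81) = 4.3021 m


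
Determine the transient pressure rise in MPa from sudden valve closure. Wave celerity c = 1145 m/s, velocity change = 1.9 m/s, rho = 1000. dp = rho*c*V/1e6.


dp = 1000 * 1145 * 1.9 / 1e6 = 2.1755 MPa


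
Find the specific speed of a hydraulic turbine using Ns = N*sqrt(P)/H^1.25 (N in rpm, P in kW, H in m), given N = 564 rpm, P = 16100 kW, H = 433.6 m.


Ns = 564 * 16100^0.5 / 433.6^1.25 = 36.1685


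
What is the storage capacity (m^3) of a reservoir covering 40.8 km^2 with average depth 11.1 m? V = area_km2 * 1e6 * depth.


V = 40.8 * 1e6 * 11.1 = 4.5288e+08 m^3


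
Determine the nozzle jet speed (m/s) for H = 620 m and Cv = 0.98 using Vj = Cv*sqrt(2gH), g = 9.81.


Vj = 0.98 * sqrt(2*9.81*620) = 108.0865 m/s


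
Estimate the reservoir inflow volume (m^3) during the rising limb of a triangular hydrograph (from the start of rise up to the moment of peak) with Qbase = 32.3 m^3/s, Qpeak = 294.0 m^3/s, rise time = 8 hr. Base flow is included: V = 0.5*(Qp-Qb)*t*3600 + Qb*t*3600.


V = 0.5*(294.0 - 32.3)*8*3600 + 32.3*8*3600 = 4.6987e+06 m^3


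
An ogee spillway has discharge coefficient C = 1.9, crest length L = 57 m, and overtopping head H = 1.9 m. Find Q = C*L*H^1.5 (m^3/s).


Q = 1.9 * 57 * 1.9^1.5 = 283.6344 m^3/s


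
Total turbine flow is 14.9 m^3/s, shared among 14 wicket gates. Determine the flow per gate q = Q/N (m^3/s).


q = 14.9 / 14 = 1.0643 m^3/s


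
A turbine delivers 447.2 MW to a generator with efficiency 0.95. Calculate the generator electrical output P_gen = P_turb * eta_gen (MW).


P_gen = 447.2 * 0.95 = 424.8400 MW


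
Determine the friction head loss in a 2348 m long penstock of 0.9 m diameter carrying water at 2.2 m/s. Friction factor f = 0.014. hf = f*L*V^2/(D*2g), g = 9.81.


hf = 0.014 * 2348 * 2.2^2 / (0.9 * 2 * 9.81) = 9.0101 m


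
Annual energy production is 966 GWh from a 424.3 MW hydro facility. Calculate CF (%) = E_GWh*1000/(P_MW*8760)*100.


CF = 966 * 1000 / (424.3 * 8760) * 100 = 25.9896 %


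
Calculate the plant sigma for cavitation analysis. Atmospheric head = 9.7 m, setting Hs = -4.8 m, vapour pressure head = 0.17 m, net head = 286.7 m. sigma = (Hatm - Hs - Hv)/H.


sigma = (9.7 - (-4.8) - 0.17) / 286.7 = 0.0500


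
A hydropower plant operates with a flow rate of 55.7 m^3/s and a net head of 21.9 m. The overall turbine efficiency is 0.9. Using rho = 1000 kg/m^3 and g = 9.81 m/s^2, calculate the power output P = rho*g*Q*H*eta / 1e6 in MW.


P = 1000 * 9.81 * 55.7 * 21.9 * 0.9 / 1e6 = 10.7699 MW


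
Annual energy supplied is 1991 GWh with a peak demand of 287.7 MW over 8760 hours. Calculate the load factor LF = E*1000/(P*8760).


LF = 1991 * 1000 / (287.7 * 8760) = 0.7900


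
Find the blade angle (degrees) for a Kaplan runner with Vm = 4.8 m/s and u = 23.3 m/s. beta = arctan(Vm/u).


beta = arctan(4.8 / 23.3) = 11.6406 degrees


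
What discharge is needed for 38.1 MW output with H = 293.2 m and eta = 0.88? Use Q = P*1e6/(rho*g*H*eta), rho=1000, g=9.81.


Q = 38.1 * 1e6 / (1000 * 9.81 * 293.2 * 0.88) = 15.0525 m^3/s


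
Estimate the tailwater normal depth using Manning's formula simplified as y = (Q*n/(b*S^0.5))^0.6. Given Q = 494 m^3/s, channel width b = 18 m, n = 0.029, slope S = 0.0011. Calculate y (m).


y = (494 * 0.029 / (18 * 0.0011^0.5))^0.6 = 6.7312 m


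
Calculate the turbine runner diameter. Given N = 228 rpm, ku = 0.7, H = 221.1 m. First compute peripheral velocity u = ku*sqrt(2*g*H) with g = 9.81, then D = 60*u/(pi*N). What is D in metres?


u = 0.7 * sqrt(2*9.81*221.1) = 46.1044 m/s
D = 60 * 46.1044 / (pi * 228) = 3.8620 m


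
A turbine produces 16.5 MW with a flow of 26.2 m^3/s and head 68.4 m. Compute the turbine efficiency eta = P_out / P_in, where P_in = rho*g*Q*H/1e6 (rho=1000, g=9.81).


P_in = 1000 * 9.81 * 26.2 * 68.4 / 1e6 = 17.5803 MW
eta = 16.5 / 17.5803 = 0.9386


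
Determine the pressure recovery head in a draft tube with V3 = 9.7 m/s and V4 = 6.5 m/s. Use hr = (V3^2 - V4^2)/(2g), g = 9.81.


hr = (9.7^2 - 6.5^2) / (2*9.81) = 2.6422 m


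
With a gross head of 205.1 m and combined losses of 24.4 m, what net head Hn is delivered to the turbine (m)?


Hn = 205.1 - 24.4 = 180.7000 m


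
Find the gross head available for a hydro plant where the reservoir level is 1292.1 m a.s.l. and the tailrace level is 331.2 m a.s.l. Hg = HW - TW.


Hg = 1292.1 - 331.2 = 960.9000 m


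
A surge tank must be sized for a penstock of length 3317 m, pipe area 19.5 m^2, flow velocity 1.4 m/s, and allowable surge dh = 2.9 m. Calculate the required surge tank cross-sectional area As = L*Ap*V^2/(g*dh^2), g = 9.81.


As = 3317 * 19.5 * 1.4^2 / (9.81 * 2.9^2) = 1536.6365 m^2


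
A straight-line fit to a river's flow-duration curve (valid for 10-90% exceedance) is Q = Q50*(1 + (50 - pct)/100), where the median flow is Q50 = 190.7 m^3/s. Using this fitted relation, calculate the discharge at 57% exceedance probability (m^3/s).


Q = 190.7 * (1 + (50 - 57)/100) = 177.3510 m^3/s


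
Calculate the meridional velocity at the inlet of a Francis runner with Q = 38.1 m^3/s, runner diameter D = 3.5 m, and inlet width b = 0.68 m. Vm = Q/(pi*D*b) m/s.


Vm = 38.1 / (pi * 3.5 * 0.68) = 5.0956 m/s


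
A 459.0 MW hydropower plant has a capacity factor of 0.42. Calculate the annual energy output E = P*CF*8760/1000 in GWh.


E = 459.0 * 0.42 * 8760 / 1000 = 1688.7528 GWh


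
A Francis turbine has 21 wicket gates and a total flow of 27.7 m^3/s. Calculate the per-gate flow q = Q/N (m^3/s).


q = 27.7 / 21 = 1.3190 m^3/s


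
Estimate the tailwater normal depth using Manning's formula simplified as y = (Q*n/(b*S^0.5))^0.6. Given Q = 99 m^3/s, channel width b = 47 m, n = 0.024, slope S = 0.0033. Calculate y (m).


y = (99 * 0.024 / (47 * 0.0033^0.5))^0.6 = 0.9262 m


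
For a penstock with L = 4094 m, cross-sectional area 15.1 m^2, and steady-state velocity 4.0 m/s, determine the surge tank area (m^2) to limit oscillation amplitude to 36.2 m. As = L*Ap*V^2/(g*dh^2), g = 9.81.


As = 4094 * 15.1 * 4.0^2 / (9.81 * 36.2^2) = 76.9411 m^2


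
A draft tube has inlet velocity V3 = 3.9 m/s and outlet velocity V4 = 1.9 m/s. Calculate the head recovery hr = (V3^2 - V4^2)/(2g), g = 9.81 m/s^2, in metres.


hr = (3.9^2 - 1.9^2) / (2*9.81) = 0.5912 m


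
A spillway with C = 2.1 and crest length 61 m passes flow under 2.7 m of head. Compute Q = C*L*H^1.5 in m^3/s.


Q = 2.1 * 61 * 2.7^1.5 = 568.3224 m^3/s


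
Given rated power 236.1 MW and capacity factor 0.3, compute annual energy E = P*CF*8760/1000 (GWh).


E = 236.1 * 0.3 * 8760 / 1000 = 620.4708 GWh


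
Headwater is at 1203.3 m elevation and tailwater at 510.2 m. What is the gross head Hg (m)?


Hg = 1203.3 - 510.2 = 693.1000 m


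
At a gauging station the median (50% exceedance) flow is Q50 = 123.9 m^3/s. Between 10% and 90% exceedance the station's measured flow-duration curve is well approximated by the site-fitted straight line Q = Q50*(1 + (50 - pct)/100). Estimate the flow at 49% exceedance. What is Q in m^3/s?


Q = 123.9 * (1 + (50 - 49)/100) = 125.1390 m^3/s


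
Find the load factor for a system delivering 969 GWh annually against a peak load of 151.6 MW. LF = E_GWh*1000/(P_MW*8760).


LF = 969 * 1000 / (151.6 * 8760) = 0.7297


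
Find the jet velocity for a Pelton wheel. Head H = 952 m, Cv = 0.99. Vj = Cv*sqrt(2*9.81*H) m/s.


Vj = 0.99 * sqrt(2*9.81*952) = 135.3017 m/s


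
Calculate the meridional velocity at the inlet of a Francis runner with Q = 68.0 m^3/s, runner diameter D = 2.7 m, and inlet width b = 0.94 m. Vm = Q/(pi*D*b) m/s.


Vm = 68.0 / (pi * 2.7 * 0.94) = 8.5284 m/s


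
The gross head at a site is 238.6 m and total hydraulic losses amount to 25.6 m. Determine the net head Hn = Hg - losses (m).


Hn = 238.6 - 25.6 = 213.0000 m


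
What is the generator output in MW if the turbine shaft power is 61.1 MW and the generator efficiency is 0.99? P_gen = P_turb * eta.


P_gen = 61.1 * 0.99 = 60.4890 MW


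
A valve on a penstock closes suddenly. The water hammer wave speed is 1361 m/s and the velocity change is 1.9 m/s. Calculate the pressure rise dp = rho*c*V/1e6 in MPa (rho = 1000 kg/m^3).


dp = 1000 * 1361 * 1.9 / 1e6 = 2.5859 MPa


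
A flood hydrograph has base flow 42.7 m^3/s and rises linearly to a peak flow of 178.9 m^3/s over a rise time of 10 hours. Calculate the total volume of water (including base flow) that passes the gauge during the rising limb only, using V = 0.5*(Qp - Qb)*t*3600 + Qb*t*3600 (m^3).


V = 0.5*(178.9 - 42.7)*10*3600 + 42.7*10*3600 = 3.9888e+06 m^3


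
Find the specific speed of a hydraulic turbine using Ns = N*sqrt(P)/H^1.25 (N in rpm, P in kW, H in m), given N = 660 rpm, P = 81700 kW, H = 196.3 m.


Ns = 660 * 81700^0.5 / 196.3^1.25 = 256.7465


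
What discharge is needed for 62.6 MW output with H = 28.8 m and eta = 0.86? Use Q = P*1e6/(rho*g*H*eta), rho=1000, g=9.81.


Q = 62.6 * 1e6 / (1000 * 9.81 * 28.8 * 0.86) = 257.6407 m^3/s


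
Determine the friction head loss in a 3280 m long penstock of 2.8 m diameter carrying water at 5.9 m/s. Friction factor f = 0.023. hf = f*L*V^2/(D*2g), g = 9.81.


hf = 0.023 * 3280 * 5.9^2 / (2.8 * 2 * 9.81) = 47.8023 m


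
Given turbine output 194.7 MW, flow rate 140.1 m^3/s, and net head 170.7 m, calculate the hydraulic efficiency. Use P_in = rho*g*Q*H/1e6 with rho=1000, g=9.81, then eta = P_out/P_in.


P_in = 1000 * 9.81 * 140.1 * 170.7 / 1e6 = 234.6068 MW
eta = 194.7 / 234.6068 = 0.8299


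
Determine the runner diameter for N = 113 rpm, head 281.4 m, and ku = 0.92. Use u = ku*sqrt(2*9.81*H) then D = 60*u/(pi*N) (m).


u = 0.92 * sqrt(2*9.81*281.4) = 68.3596 m/s
D = 60 * 68.3596 / (pi * 113) = 11.5537 m


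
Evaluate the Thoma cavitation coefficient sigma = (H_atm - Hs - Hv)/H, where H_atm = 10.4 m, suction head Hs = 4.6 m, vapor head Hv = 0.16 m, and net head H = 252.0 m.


sigma = (10.4 - 4.6 - 0.16) / 252.0 = 0.0224


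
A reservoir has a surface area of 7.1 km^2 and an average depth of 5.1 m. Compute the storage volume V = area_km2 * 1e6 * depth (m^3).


V = 7.1 * 1e6 * 5.1 = 3.6210e+07 m^3


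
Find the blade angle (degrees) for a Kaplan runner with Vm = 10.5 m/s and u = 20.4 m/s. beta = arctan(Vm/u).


beta = arctan(10.5 / 20.4) = 27.2351 degrees


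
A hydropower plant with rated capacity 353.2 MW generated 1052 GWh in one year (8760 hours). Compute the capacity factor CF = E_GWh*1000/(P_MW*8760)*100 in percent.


CF = 1052 * 1000 / (353.2 * 8760) * 100 = 34.0009 %


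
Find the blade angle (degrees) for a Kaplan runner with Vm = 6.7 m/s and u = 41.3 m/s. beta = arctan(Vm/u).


beta = arctan(6.7 / 41.3) = 9.2147 degrees


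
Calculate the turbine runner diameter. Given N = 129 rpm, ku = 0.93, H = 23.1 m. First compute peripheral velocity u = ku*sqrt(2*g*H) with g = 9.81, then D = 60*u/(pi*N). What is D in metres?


u = 0.93 * sqrt(2*9.81*23.1) = 19.7988 m/s
D = 60 * 19.7988 / (pi * 129) = 2.9312 m


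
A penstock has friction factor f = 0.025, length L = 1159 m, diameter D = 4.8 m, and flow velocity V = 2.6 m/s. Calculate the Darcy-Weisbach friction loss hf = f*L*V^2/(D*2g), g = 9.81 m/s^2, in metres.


hf = 0.025 * 1159 * 2.6^2 / (4.8 * 2 * 9.81) = 2.0798 m


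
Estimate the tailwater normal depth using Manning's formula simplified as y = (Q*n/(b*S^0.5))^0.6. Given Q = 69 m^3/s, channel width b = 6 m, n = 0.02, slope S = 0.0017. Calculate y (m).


y = (69 * 0.02 / (6 * 0.0017^0.5))^0.6 = 2.8048 m


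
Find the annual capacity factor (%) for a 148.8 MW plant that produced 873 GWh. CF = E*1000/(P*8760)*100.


CF = 873 * 1000 / (148.8 * 8760) * 100 = 66.9741 %


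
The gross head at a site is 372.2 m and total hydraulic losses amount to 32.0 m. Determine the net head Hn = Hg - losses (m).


Hn = 372.2 - 32.0 = 340.2000 m
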